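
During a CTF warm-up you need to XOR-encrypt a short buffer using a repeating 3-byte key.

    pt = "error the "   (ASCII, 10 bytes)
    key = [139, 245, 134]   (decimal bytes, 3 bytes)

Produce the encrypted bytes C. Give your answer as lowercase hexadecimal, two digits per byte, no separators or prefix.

The 3-byte key repeats, so the effective keystream is 8b f5 86 8b f5 86 8b f5 86 8b.
byte 0: 65 XOR 8b = ee
byte 1: 72 XOR f5 = 87
byte 2: 72 XOR 86 = f4
byte 3: 6f XOR 8b = e4
byte 4: 72 XOR f5 = 87
byte 5: 20 XOR 86 = a6
byte 6: 74 XOR 8b = ff
byte 7: 68 XOR f5 = 9d
byte 8: 65 XOR 86 = e3
byte 9: 20 XOR 8b = ab

ee87f4e487a6ff9de3ab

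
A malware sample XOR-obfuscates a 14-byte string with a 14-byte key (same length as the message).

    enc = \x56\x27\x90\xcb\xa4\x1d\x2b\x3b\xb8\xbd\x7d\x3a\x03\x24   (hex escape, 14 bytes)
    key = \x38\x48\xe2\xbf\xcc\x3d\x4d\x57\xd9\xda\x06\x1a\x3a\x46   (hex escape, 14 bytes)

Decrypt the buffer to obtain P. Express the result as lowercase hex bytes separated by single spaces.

6e 6f 72 74 68 20 66 6c 61 67 7b 20 39 62

XOR is its own inverse, so applying the key byte-wise gives the result directly.
byte 0: 56 ^ 38 = 6e
byte 1: 27 ^ 48 = 6f
byte 2: 90 ^ e2 = 72
byte 3: cb ^ bf = 74
byte 4: a4 ^ cc = 68
byte 5: 1d ^ 3d = 20
byte 6: 2b ^ 4d = 66
byte 7: 3b ^ 57 = 6c
byte 8: b8 ^ d9 = 61
byte 9: bd ^ da = 67
byte 10: 7d ^ 06 = 7b
byte 11: 3a ^ 1a = 20
byte 12: 03 ^ 3a = 39
byte 13: 24 ^ 46 = 62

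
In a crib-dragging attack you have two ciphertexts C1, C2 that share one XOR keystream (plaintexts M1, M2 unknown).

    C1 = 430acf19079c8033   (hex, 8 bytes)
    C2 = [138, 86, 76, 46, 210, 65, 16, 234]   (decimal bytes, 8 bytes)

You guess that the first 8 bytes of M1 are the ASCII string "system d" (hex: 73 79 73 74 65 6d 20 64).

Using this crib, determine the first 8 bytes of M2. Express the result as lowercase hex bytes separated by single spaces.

ba 25 f0 43 b0 b0 b0 bd

First, C1 ⊕ C2 = (M1 ⊕ K) ⊕ (M2 ⊕ K) = M1 ⊕ M2, so the key drops out. Then M2 = (M1 ⊕ M2) ⊕ M1 over the first 8 bytes.
byte 0: (43 ⊕ 8a) ⊕ 73 = c9 ⊕ 73 = ba
byte 1: (0a ⊕ 56) ⊕ 79 = 5c ⊕ 79 = 25
byte 2: (cf ⊕ 4c) ⊕ 73 = 83 ⊕ 73 = f0
byte 3: (19 ⊕ 2e) ⊕ 74 = 37 ⊕ 74 = 43
byte 4: (07 ⊕ d2) ⊕ 65 = d5 ⊕ 65 = b0
byte 5: (9c ⊕ 41) ⊕ 6d = dd ⊕ 6d = b0
byte 6: (80 ⊕ 10) ⊕ 20 = 90 ⊕ 20 = b0
byte 7: (33 ⊕ ea) ⊕ 64 = d9 ⊕ 64 = bd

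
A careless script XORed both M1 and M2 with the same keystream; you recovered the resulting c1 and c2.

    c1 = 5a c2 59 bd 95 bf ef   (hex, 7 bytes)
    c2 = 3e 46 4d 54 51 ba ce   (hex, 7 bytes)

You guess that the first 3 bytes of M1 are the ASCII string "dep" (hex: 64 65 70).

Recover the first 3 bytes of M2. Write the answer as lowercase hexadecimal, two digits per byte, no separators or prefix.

First, c1 ⊕ c2 = (M1 ⊕ K) ⊕ (M2 ⊕ K) = M1 ⊕ M2, so the key drops out. Then M2 = (M1 ⊕ M2) ⊕ M1 over the first 3 bytes.
byte 0: (5a ^ 3e) ^ 64 = 64 ^ 64 = 00
byte 1: (c2 ^ 46) ^ 65 = 84 ^ 65 = e1
byte 2: (59 ^ 4d) ^ 70 = 14 ^ 70 = 64

00e164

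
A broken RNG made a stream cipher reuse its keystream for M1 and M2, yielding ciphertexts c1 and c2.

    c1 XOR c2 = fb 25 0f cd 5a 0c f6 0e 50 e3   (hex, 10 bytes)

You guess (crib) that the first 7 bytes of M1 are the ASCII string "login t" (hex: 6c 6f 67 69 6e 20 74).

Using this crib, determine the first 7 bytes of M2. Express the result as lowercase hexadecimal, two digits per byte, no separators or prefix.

Since c1 ⊕ c2 = M1 ⊕ M2, XORing with the guessed M1 bytes yields the corresponding M2 bytes: M2 = (c1 ⊕ c2) ⊕ M1.
byte 0: fb xor 6c = 97
byte 1: 25 xor 6f = 4a
byte 2: 0f xor 67 = 68
byte 3: cd xor 69 = a4
byte 4: 5a xor 6e = 34
byte 5: 0c xor 20 = 2c
byte 6: f6 xor 74 = 82

974a68a4342c82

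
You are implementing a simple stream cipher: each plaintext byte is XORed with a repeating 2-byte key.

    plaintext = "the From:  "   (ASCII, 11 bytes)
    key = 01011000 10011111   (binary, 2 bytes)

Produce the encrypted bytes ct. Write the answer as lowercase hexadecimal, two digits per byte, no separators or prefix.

2cf73dbf1eed37f262bf78

The 2-byte key repeats, so the effective keystream is 58 9f 58 9f 58 9f 58 9f 58 9f 58.
byte 0: 74 XOR 58 = 2c
byte 1: 68 XOR 9f = f7
byte 2: 65 XOR 58 = 3d
byte 3: 20 XOR 9f = bf
byte 4: 46 XOR 58 = 1e
byte 5: 72 XOR 9f = ed
byte 6: 6f XOR 58 = 37
byte 7: 6d XOR 9f = f2
byte 8: 3a XOR 58 = 62
byte 9: 20 XOR 9f = bf
byte 10: 20 XOR 58 = 78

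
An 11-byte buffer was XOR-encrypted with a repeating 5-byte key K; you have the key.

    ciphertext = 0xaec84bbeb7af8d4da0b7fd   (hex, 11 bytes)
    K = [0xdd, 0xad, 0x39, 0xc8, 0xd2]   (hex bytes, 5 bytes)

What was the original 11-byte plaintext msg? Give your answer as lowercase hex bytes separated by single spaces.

73 65 72 76 65 72 20 74 68 65 20

The 5-byte key repeats, so the effective keystream is dd ad 39 c8 d2 dd ad 39 c8 d2 dd.
byte 0: ae ⊕ dd = 73
byte 1: c8 ⊕ ad = 65
byte 2: 4b ⊕ 39 = 72
byte 3: be ⊕ c8 = 76
byte 4: b7 ⊕ d2 = 65
byte 5: af ⊕ dd = 72
byte 6: 8d ⊕ ad = 20
byte 7: 4d ⊕ 39 = 74
byte 8: a0 ⊕ c8 = 68
byte 9: b7 ⊕ d2 = 65
byte 10: fd ⊕ dd = 20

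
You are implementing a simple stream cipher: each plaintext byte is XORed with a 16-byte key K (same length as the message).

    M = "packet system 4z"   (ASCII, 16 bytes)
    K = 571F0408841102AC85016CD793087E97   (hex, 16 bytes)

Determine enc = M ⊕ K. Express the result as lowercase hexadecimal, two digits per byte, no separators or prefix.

277e6763e16522dffc7218b2fe284aed

byte 0: 70 XOR 57 = 27
byte 1: 61 XOR 1f = 7e
byte 2: 63 XOR 04 = 67
byte 3: 6b XOR 08 = 63
byte 4: 65 XOR 84 = e1
byte 5: 74 XOR 11 = 65
byte 6: 20 XOR 02 = 22
byte 7: 73 XOR ac = df
byte 8: 79 XOR 85 = fc
byte 9: 73 XOR 01 = 72
byte 10: 74 XOR 6c = 18
byte 11: 65 XOR d7 = b2
byte 12: 6d XOR 93 = fe
byte 13: 20 XOR 08 = 28
byte 14: 34 XOR 7e = 4a
byte 15: 7a XOR 97 = ed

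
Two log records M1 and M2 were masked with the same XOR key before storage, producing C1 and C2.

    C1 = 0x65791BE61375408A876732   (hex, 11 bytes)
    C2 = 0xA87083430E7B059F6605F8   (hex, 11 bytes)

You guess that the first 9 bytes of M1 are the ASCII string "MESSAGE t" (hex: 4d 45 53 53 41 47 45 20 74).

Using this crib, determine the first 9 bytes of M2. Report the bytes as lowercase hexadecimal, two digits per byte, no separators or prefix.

First, C1 ⊕ C2 = (M1 ⊕ K) ⊕ (M2 ⊕ K) = M1 ⊕ M2, so the key drops out. Then M2 = (M1 ⊕ M2) ⊕ M1 over the first 9 bytes.
byte 0: (65 ⊕ a8) ⊕ 4d = cd ⊕ 4d = 80
byte 1: (79 ⊕ 70) ⊕ 45 = 09 ⊕ 45 = 4c
byte 2: (1b ⊕ 83) ⊕ 53 = 98 ⊕ 53 = cb
byte 3: (e6 ⊕ 43) ⊕ 53 = a5 ⊕ 53 = f6
byte 4: (13 ⊕ 0e) ⊕ 41 = 1d ⊕ 41 = 5c
byte 5: (75 ⊕ 7b) ⊕ 47 = 0e ⊕ 47 = 49
byte 6: (40 ⊕ 05) ⊕ 45 = 45 ⊕ 45 = 00
byte 7: (8a ⊕ 9f) ⊕ 20 = 15 ⊕ 20 = 35
byte 8: (87 ⊕ 66) ⊕ 74 = e1 ⊕ 74 = 95

804ccbf65c49003595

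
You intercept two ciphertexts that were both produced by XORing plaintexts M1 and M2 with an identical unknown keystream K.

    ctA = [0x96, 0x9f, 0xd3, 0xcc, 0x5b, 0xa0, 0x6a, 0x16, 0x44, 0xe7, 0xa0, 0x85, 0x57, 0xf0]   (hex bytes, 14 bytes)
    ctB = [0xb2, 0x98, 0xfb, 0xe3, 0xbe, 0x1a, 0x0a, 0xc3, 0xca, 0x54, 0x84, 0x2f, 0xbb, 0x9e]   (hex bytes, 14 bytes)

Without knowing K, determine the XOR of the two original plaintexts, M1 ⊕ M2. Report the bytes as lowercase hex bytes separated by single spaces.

ctA ⊕ ctB = (M1 ⊕ K) ⊕ (M2 ⊕ K) = M1 ⊕ M2 — the shared key cancels under XOR.
96 xor b2 = 24
9f xor 98 = 07
d3 xor fb = 28
cc xor e3 = 2f
5b xor be = e5
a0 xor 1a = ba
6a xor 0a = 60
16 xor c3 = d5
44 xor ca = 8e
e7 xor 54 = b3
a0 xor 84 = 24
85 xor 2f = aa
57 xor bb = ec
f0 xor 9e = 6e

24 07 28 2f e5 ba 60 d5 8e b3 24 aa ec 6e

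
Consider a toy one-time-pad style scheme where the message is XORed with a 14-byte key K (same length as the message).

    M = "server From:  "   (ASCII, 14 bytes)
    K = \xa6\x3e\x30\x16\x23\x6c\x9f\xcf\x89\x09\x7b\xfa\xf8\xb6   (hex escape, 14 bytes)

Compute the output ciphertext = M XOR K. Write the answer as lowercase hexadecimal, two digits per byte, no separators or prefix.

d55b4260461ebf89fb6616c0d896

XOR is its own inverse, so applying the key byte-wise gives the result directly.
73 xor a6 = d5
65 xor 3e = 5b
72 xor 30 = 42
76 xor 16 = 60
65 xor 23 = 46
72 xor 6c = 1e
20 xor 9f = bf
46 xor cf = 89
72 xor 89 = fb
6f xor 09 = 66
6d xor 7b = 16
3a xor fa = c0
20 xor f8 = d8
20 xor b6 = 96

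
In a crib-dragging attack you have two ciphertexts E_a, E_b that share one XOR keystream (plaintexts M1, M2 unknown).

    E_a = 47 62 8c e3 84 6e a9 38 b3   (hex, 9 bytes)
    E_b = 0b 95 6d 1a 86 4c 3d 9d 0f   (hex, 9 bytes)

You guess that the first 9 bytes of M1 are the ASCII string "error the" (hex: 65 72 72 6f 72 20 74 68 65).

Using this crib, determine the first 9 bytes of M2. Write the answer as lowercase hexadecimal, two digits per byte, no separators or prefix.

298593967002e0cdd9

First, E_a ⊕ E_b = (M1 ⊕ K) ⊕ (M2 ⊕ K) = M1 ⊕ M2, so the key drops out. Then M2 = (M1 ⊕ M2) ⊕ M1 over the first 9 bytes.
byte 0: (47 ⊕ 0b) ⊕ 65 = 4c ⊕ 65 = 29
byte 1: (62 ⊕ 95) ⊕ 72 = f7 ⊕ 72 = 85
byte 2: (8c ⊕ 6d) ⊕ 72 = e1 ⊕ 72 = 93
byte 3: (e3 ⊕ 1a) ⊕ 6f = f9 ⊕ 6f = 96
byte 4: (84 ⊕ 86) ⊕ 72 = 02 ⊕ 72 = 70
byte 5: (6e ⊕ 4c) ⊕ 20 = 22 ⊕ 20 = 02
byte 6: (a9 ⊕ 3d) ⊕ 74 = 94 ⊕ 74 = e0
byte 7: (38 ⊕ 9d) ⊕ 68 = a5 ⊕ 68 = cd
byte 8: (b3 ⊕ 0f) ⊕ 65 = bc ⊕ 65 = d9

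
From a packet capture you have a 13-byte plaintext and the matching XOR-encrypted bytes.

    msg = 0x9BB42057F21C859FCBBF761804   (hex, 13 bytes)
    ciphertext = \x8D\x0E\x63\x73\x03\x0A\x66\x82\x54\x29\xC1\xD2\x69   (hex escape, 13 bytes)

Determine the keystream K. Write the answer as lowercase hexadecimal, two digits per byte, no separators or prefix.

Since ciphertext = msg ⊕ K, XORing both sides with msg gives K = msg ⊕ ciphertext.
9b ^ 8d = 16
b4 ^ 0e = ba
20 ^ 63 = 43
57 ^ 73 = 24
f2 ^ 03 = f1
1c ^ 0a = 16
85 ^ 66 = e3
9f ^ 82 = 1d
cb ^ 54 = 9f
bf ^ 29 = 96
76 ^ c1 = b7
18 ^ d2 = ca
04 ^ 69 = 6d

16ba4324f116e31d9f96b7ca6d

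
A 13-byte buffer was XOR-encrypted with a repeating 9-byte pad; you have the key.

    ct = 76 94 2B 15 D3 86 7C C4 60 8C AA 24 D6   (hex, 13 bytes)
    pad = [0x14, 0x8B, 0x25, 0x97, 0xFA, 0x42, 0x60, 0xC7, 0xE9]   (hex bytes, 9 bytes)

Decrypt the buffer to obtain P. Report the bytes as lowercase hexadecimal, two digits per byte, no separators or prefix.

621f0e8229c41c038998210141

The 9-byte key repeats, so the effective keystream is 14 8b 25 97 fa 42 60 c7 e9 14 8b 25 97.
byte 0: 01110110 ⊕ 00010100 = 01100010
byte 1: 10010100 ⊕ 10001011 = 00011111
byte 2: 00101011 ⊕ 00100101 = 00001110
byte 3: 00010101 ⊕ 10010111 = 10000010
byte 4: 11010011 ⊕ 11111010 = 00101001
byte 5: 10000110 ⊕ 01000010 = 11000100
byte 6: 01111100 ⊕ 01100000 = 00011100
byte 7: 11000100 ⊕ 11000111 = 00000011
byte 8: 01100000 ⊕ 11101001 = 10001001
byte 9: 10001100 ⊕ 00010100 = 10011000
byte 10: 10101010 ⊕ 10001011 = 00100001
byte 11: 00100100 ⊕ 00100101 = 00000001
byte 12: 11010110 ⊕ 10010111 = 01000001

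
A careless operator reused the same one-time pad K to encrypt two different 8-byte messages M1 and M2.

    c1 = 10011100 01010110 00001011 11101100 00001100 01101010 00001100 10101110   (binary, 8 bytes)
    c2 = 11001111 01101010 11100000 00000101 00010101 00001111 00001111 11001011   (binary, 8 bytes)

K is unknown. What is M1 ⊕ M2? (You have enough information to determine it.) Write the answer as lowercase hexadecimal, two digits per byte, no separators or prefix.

533cebe919650365

c1 ⊕ c2 = (M1 ⊕ K) ⊕ (M2 ⊕ K) = M1 ⊕ M2 — the shared key cancels under XOR.
9c ^ cf = 53
56 ^ 6a = 3c
0b ^ e0 = eb
ec ^ 05 = e9
0c ^ 15 = 19
6a ^ 0f = 65
0c ^ 0f = 03
ae ^ cb = 65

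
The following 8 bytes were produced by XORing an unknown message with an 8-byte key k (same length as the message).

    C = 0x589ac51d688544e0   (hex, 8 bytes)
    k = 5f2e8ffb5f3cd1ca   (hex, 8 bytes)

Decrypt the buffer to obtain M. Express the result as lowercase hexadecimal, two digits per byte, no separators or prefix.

07b44ae637b9952a

01011000 xor 01011111 = 00000111
10011010 xor 00101110 = 10110100
11000101 xor 10001111 = 01001010
00011101 xor 11111011 = 11100110
01101000 xor 01011111 = 00110111
10000101 xor 00111100 = 10111001
01000100 xor 11010001 = 10010101
11100000 xor 11001010 = 00101010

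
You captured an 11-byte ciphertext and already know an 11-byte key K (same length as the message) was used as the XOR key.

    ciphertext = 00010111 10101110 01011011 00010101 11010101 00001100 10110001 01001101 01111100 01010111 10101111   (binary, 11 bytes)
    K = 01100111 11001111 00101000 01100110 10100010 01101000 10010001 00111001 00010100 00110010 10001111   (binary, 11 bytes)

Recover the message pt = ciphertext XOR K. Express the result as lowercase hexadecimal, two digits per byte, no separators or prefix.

7061737377642074686520

byte 0: 17 xor 67 = 70
byte 1: ae xor cf = 61
byte 2: 5b xor 28 = 73
byte 3: 15 xor 66 = 73
byte 4: d5 xor a2 = 77
byte 5: 0c xor 68 = 64
byte 6: b1 xor 91 = 20
byte 7: 4d xor 39 = 74
byte 8: 7c xor 14 = 68
byte 9: 57 xor 32 = 65
byte 10: af xor 8f = 20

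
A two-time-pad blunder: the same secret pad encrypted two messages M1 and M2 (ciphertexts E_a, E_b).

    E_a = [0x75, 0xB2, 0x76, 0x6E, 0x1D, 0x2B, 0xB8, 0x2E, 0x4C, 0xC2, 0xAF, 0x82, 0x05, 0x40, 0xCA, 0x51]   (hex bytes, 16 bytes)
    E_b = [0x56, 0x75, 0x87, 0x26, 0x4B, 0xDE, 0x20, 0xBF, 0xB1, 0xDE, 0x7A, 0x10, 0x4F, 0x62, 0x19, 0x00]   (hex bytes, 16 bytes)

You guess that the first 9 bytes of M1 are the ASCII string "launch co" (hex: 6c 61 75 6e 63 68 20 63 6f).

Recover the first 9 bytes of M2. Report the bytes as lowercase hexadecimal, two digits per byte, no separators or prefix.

4fa68426359db8f292

First, E_a ⊕ E_b = (M1 ⊕ K) ⊕ (M2 ⊕ K) = M1 ⊕ M2, so the key drops out. Then M2 = (M1 ⊕ M2) ⊕ M1 over the first 9 bytes.
byte 0: (75 ^ 56) ^ 6c = 23 ^ 6c = 4f
byte 1: (b2 ^ 75) ^ 61 = c7 ^ 61 = a6
byte 2: (76 ^ 87) ^ 75 = f1 ^ 75 = 84
byte 3: (6e ^ 26) ^ 6e = 48 ^ 6e = 26
byte 4: (1d ^ 4b) ^ 63 = 56 ^ 63 = 35
byte 5: (2b ^ de) ^ 68 = f5 ^ 68 = 9d
byte 6: (b8 ^ 20) ^ 20 = 98 ^ 20 = b8
byte 7: (2e ^ bf) ^ 63 = 91 ^ 63 = f2
byte 8: (4c ^ b1) ^ 6f = fd ^ 6f = 92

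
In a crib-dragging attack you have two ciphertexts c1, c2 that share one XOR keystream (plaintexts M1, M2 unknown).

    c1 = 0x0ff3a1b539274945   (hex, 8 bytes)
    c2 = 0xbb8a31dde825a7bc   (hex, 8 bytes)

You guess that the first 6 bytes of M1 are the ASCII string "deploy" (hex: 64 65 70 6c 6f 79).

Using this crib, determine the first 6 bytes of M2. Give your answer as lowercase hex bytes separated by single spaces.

First, c1 ⊕ c2 = (M1 ⊕ K) ⊕ (M2 ⊕ K) = M1 ⊕ M2, so the key drops out. Then M2 = (M1 ⊕ M2) ⊕ M1 over the first 6 bytes.
byte 0: (0f ⊕ bb) ⊕ 64 = b4 ⊕ 64 = d0
byte 1: (f3 ⊕ 8a) ⊕ 65 = 79 ⊕ 65 = 1c
byte 2: (a1 ⊕ 31) ⊕ 70 = 90 ⊕ 70 = e0
byte 3: (b5 ⊕ dd) ⊕ 6c = 68 ⊕ 6c = 04
byte 4: (39 ⊕ e8) ⊕ 6f = d1 ⊕ 6f = be
byte 5: (27 ⊕ 25) ⊕ 79 = 02 ⊕ 79 = 7b

d0 1c e0 04 be 7b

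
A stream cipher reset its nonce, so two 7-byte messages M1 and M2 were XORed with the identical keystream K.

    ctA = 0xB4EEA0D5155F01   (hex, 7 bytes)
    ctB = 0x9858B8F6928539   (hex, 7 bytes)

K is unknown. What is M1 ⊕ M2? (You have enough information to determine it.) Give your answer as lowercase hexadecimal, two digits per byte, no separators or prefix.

ctA ⊕ ctB = (M1 ⊕ K) ⊕ (M2 ⊕ K) = M1 ⊕ M2 — the shared key cancels under XOR.
byte 0: 180 xor 152 =  44
byte 1: 238 xor  88 = 182
byte 2: 160 xor 184 =  24
byte 3: 213 xor 246 =  35
byte 4:  21 xor 146 = 135
byte 5:  95 xor 133 = 218
byte 6:   1 xor  57 =  56

2cb6182387da38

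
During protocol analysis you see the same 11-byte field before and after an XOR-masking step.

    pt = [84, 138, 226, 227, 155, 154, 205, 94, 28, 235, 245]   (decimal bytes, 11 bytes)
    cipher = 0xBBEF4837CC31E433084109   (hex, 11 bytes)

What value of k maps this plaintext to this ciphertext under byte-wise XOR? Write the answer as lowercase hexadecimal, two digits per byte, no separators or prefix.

ef65aad457ab296d14aafc

Since cipher = pt ⊕ k, XORing both sides with pt gives k = pt ⊕ cipher.
byte 0: 54 XOR bb = ef
byte 1: 8a XOR ef = 65
byte 2: e2 XOR 48 = aa
byte 3: e3 XOR 37 = d4
byte 4: 9b XOR cc = 57
byte 5: 9a XOR 31 = ab
byte 6: cd XOR e4 = 29
byte 7: 5e XOR 33 = 6d
byte 8: 1c XOR 08 = 14
byte 9: eb XOR 41 = aa
byte 10: f5 XOR 09 = fc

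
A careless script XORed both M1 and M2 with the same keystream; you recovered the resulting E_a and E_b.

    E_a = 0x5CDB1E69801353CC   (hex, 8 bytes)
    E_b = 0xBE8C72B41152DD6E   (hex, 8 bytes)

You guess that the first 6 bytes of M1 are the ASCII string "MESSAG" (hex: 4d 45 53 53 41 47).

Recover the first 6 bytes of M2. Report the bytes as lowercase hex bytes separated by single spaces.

af 12 3f 8e d0 06

First, E_a ⊕ E_b = (M1 ⊕ K) ⊕ (M2 ⊕ K) = M1 ⊕ M2, so the key drops out. Then M2 = (M1 ⊕ M2) ⊕ M1 over the first 6 bytes.
byte 0: (5c ^ be) ^ 4d = e2 ^ 4d = af
byte 1: (db ^ 8c) ^ 45 = 57 ^ 45 = 12
byte 2: (1e ^ 72) ^ 53 = 6c ^ 53 = 3f
byte 3: (69 ^ b4) ^ 53 = dd ^ 53 = 8e
byte 4: (80 ^ 11) ^ 41 = 91 ^ 41 = d0
byte 5: (13 ^ 52) ^ 47 = 41 ^ 47 = 06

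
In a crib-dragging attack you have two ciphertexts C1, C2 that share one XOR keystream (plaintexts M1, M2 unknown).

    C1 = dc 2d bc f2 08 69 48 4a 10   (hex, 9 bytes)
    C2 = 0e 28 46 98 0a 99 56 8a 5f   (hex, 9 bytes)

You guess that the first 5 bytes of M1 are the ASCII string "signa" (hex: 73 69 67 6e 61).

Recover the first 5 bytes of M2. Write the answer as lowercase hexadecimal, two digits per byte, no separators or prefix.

First, C1 ⊕ C2 = (M1 ⊕ K) ⊕ (M2 ⊕ K) = M1 ⊕ M2, so the key drops out. Then M2 = (M1 ⊕ M2) ⊕ M1 over the first 5 bytes.
byte 0: (dc ^ 0e) ^ 73 = d2 ^ 73 = a1
byte 1: (2d ^ 28) ^ 69 = 05 ^ 69 = 6c
byte 2: (bc ^ 46) ^ 67 = fa ^ 67 = 9d
byte 3: (f2 ^ 98) ^ 6e = 6a ^ 6e = 04
byte 4: (08 ^ 0a) ^ 61 = 02 ^ 61 = 63

a16c9d0463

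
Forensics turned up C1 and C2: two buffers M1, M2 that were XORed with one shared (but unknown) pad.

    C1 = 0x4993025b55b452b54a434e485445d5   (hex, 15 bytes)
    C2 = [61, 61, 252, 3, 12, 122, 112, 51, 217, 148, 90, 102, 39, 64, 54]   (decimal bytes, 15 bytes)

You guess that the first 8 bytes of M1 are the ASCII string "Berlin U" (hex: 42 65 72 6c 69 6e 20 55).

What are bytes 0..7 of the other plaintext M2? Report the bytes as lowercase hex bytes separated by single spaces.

36 cb 8c 34 30 a0 02 d3

First, C1 ⊕ C2 = (M1 ⊕ K) ⊕ (M2 ⊕ K) = M1 ⊕ M2, so the key drops out. Then M2 = (M1 ⊕ M2) ⊕ M1 over the first 8 bytes.
byte 0: (49 ^ 3d) ^ 42 = 74 ^ 42 = 36
byte 1: (93 ^ 3d) ^ 65 = ae ^ 65 = cb
byte 2: (02 ^ fc) ^ 72 = fe ^ 72 = 8c
byte 3: (5b ^ 03) ^ 6c = 58 ^ 6c = 34
byte 4: (55 ^ 0c) ^ 69 = 59 ^ 69 = 30
byte 5: (b4 ^ 7a) ^ 6e = ce ^ 6e = a0
byte 6: (52 ^ 70) ^ 20 = 22 ^ 20 = 02
byte 7: (b5 ^ 33) ^ 55 = 86 ^ 55 = d3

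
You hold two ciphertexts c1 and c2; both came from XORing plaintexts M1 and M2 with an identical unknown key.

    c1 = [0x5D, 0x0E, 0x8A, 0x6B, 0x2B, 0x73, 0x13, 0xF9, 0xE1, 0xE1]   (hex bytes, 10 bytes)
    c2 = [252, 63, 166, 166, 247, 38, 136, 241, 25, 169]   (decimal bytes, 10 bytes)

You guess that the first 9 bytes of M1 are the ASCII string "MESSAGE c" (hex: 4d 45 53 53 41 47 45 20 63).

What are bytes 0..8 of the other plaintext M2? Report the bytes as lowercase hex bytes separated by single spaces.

First, c1 ⊕ c2 = (M1 ⊕ K) ⊕ (M2 ⊕ K) = M1 ⊕ M2, so the key drops out. Then M2 = (M1 ⊕ M2) ⊕ M1 over the first 9 bytes.
byte 0: (5d ⊕ fc) ⊕ 4d = a1 ⊕ 4d = ec
byte 1: (0e ⊕ 3f) ⊕ 45 = 31 ⊕ 45 = 74
byte 2: (8a ⊕ a6) ⊕ 53 = 2c ⊕ 53 = 7f
byte 3: (6b ⊕ a6) ⊕ 53 = cd ⊕ 53 = 9e
byte 4: (2b ⊕ f7) ⊕ 41 = dc ⊕ 41 = 9d
byte 5: (73 ⊕ 26) ⊕ 47 = 55 ⊕ 47 = 12
byte 6: (13 ⊕ 88) ⊕ 45 = 9b ⊕ 45 = de
byte 7: (f9 ⊕ f1) ⊕ 20 = 08 ⊕ 20 = 28
byte 8: (e1 ⊕ 19) ⊕ 63 = f8 ⊕ 63 = 9b

ec 74 7f 9e 9d 12 de 28 9b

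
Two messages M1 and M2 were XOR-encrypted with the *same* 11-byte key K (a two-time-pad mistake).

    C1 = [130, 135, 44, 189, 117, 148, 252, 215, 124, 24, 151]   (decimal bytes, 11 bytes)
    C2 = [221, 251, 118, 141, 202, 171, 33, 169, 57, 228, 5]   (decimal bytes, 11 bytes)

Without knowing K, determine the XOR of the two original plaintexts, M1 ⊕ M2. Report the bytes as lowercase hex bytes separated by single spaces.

5f 7c 5a 30 bf 3f dd 7e 45 fc 92

C1 ⊕ C2 = (M1 ⊕ K) ⊕ (M2 ⊕ K) = M1 ⊕ M2 — the shared key cancels under XOR.
82 xor dd = 5f
87 xor fb = 7c
2c xor 76 = 5a
bd xor 8d = 30
75 xor ca = bf
94 xor ab = 3f
fc xor 21 = dd
d7 xor a9 = 7e
7c xor 39 = 45
18 xor e4 = fc
97 xor 05 = 92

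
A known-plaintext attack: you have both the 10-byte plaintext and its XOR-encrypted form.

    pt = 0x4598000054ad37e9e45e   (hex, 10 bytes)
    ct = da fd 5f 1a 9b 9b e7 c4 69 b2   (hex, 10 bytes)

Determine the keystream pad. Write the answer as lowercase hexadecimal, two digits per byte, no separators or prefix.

9f655f1acf36d02d8dec

Since ct = pt ⊕ pad, XORing both sides with pt gives pad = pt ⊕ ct.
45 xor da = 9f
98 xor fd = 65
00 xor 5f = 5f
00 xor 1a = 1a
54 xor 9b = cf
ad xor 9b = 36
37 xor e7 = d0
e9 xor c4 = 2d
e4 xor 69 = 8d
5e xor b2 = ec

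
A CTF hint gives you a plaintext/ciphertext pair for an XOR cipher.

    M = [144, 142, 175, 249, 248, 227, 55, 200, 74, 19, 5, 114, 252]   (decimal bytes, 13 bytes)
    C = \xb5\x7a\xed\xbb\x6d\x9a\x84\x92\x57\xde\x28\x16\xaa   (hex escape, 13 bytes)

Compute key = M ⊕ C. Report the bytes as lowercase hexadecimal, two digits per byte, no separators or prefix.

25f442429579b35a1dcd2d6456

Since C = M ⊕ key, XORing both sides with M gives key = M ⊕ C.
90 xor b5 = 25
8e xor 7a = f4
af xor ed = 42
f9 xor bb = 42
f8 xor 6d = 95
e3 xor 9a = 79
37 xor 84 = b3
c8 xor 92 = 5a
4a xor 57 = 1d
13 xor de = cd
05 xor 28 = 2d
72 xor 16 = 64
fc xor aa = 56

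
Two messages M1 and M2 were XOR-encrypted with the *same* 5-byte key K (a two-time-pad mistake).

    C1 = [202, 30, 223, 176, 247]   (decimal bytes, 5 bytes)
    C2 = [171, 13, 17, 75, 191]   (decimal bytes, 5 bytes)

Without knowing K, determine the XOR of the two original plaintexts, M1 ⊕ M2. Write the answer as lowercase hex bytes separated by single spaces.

61 13 ce fb 48

C1 ⊕ C2 = (M1 ⊕ K) ⊕ (M2 ⊕ K) = M1 ⊕ M2 — the shared key cancels under XOR.
202 ⊕ 171 =  97
 30 ⊕  13 =  19
223 ⊕  17 = 206
176 ⊕  75 = 251
247 ⊕ 191 =  72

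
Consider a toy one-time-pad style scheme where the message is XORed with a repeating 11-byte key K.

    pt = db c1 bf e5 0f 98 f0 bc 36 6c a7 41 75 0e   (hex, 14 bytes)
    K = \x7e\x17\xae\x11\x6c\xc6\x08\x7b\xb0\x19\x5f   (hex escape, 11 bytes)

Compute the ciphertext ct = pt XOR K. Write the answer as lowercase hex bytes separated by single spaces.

a5 d6 11 f4 63 5e f8 c7 86 75 f8 3f 62 a0

The 11-byte key repeats, so the effective keystream is 7e 17 ae 11 6c c6 08 7b b0 19 5f 7e 17 ae.
byte 0: 219 ^ 126 = 165
byte 1: 193 ^  23 = 214
byte 2: 191 ^ 174 =  17
byte 3: 229 ^  17 = 244
byte 4:  15 ^ 108 =  99
byte 5: 152 ^ 198 =  94
byte 6: 240 ^   8 = 248
byte 7: 188 ^ 123 = 199
byte 8:  54 ^ 176 = 134
byte 9: 108 ^  25 = 117
byte 10: 167 ^  95 = 248
byte 11:  65 ^ 126 =  63
byte 12: 117 ^  23 =  98
byte 13:  14 ^ 174 = 160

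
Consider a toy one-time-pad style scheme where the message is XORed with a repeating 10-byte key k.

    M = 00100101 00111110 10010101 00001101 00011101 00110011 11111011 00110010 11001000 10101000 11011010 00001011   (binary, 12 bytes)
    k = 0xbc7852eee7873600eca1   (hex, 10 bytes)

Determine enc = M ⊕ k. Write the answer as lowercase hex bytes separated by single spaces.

99 46 c7 e3 fa b4 cd 32 24 09 66 73

The 10-byte key repeats, so the effective keystream is bc 78 52 ee e7 87 36 00 ec a1 bc 78.
byte 0: 25 ^ bc = 99
byte 1: 3e ^ 78 = 46
byte 2: 95 ^ 52 = c7
byte 3: 0d ^ ee = e3
byte 4: 1d ^ e7 = fa
byte 5: 33 ^ 87 = b4
byte 6: fb ^ 36 = cd
byte 7: 32 ^ 00 = 32
byte 8: c8 ^ ec = 24
byte 9: a8 ^ a1 = 09
byte 10: da ^ bc = 66
byte 11: 0b ^ 78 = 73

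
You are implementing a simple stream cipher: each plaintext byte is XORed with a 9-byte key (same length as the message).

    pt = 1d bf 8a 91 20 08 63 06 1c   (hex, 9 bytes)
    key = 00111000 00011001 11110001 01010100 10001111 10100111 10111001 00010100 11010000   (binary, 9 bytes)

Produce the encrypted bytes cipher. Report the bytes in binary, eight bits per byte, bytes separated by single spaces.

1d ⊕ 38 = 25
bf ⊕ 19 = a6
8a ⊕ f1 = 7b
91 ⊕ 54 = c5
20 ⊕ 8f = af
08 ⊕ a7 = af
63 ⊕ b9 = da
06 ⊕ 14 = 12
1c ⊕ d0 = cc

00100101 10100110 01111011 11000101 10101111 10101111 11011010 00010010 11001100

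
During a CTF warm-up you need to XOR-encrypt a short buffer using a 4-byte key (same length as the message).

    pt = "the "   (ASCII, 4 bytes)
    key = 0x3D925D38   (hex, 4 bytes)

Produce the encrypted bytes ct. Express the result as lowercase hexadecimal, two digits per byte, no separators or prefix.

XOR is its own inverse, so applying the key byte-wise gives the result directly.
byte 0: 74 ^ 3d = 49
byte 1: 68 ^ 92 = fa
byte 2: 65 ^ 5d = 38
byte 3: 20 ^ 38 = 18

49fa3818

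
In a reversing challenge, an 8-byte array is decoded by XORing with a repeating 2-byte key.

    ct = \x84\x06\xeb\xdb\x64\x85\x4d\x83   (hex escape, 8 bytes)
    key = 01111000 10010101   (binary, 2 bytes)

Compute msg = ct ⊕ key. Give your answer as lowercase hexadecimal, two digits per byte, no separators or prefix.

fc93934e1c103516

The 2-byte key repeats, so the effective keystream is 78 95 78 95 78 95 78 95.
byte 0: 84 xor 78 = fc
byte 1: 06 xor 95 = 93
byte 2: eb xor 78 = 93
byte 3: db xor 95 = 4e
byte 4: 64 xor 78 = 1c
byte 5: 85 xor 95 = 10
byte 6: 4d xor 78 = 35
byte 7: 83 xor 95 = 16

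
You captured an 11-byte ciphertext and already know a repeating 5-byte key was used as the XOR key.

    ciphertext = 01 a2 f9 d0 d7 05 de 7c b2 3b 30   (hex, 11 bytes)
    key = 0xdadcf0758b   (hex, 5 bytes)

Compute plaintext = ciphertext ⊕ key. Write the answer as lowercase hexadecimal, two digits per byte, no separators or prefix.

db7e09a55cdf028cc7b0ea

The 5-byte key repeats, so the effective keystream is da dc f0 75 8b da dc f0 75 8b da.
byte 0: 01 xor da = db
byte 1: a2 xor dc = 7e
byte 2: f9 xor f0 = 09
byte 3: d0 xor 75 = a5
byte 4: d7 xor 8b = 5c
byte 5: 05 xor da = df
byte 6: de xor dc = 02
byte 7: 7c xor f0 = 8c
byte 8: b2 xor 75 = c7
byte 9: 3b xor 8b = b0
byte 10: 30 xor da = ea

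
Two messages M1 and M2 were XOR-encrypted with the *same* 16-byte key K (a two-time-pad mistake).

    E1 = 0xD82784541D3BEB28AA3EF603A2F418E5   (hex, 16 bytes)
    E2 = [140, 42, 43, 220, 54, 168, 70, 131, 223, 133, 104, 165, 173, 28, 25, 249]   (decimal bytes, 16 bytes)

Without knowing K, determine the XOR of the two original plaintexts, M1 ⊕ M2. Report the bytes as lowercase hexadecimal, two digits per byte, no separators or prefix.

540daf882b93adab75bb9ea60fe8011c

E1 ⊕ E2 = (M1 ⊕ K) ⊕ (M2 ⊕ K) = M1 ⊕ M2 — the shared key cancels under XOR.
d8 XOR 8c = 54
27 XOR 2a = 0d
84 XOR 2b = af
54 XOR dc = 88
1d XOR 36 = 2b
3b XOR a8 = 93
eb XOR 46 = ad
28 XOR 83 = ab
aa XOR df = 75
3e XOR 85 = bb
f6 XOR 68 = 9e
03 XOR a5 = a6
a2 XOR ad = 0f
f4 XOR 1c = e8
18 XOR 19 = 01
e5 XOR f9 = 1c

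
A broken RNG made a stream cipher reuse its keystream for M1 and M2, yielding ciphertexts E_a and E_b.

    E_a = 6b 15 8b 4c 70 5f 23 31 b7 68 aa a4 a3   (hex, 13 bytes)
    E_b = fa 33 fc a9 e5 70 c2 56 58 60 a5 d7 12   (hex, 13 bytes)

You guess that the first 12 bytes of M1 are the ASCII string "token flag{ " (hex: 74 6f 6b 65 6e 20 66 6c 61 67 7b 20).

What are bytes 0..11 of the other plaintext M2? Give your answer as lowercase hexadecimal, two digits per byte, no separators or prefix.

First, E_a ⊕ E_b = (M1 ⊕ K) ⊕ (M2 ⊕ K) = M1 ⊕ M2, so the key drops out. Then M2 = (M1 ⊕ M2) ⊕ M1 over the first 12 bytes.
byte 0: (6b ^ fa) ^ 74 = 91 ^ 74 = e5
byte 1: (15 ^ 33) ^ 6f = 26 ^ 6f = 49
byte 2: (8b ^ fc) ^ 6b = 77 ^ 6b = 1c
byte 3: (4c ^ a9) ^ 65 = e5 ^ 65 = 80
byte 4: (70 ^ e5) ^ 6e = 95 ^ 6e = fb
byte 5: (5f ^ 70) ^ 20 = 2f ^ 20 = 0f
byte 6: (23 ^ c2) ^ 66 = e1 ^ 66 = 87
byte 7: (31 ^ 56) ^ 6c = 67 ^ 6c = 0b
byte 8: (b7 ^ 58) ^ 61 = ef ^ 61 = 8e
byte 9: (68 ^ 60) ^ 67 = 08 ^ 67 = 6f
byte 10: (aa ^ a5) ^ 7b = 0f ^ 7b = 74
byte 11: (a4 ^ d7) ^ 20 = 73 ^ 20 = 53

e5491c80fb0f870b8e6f7453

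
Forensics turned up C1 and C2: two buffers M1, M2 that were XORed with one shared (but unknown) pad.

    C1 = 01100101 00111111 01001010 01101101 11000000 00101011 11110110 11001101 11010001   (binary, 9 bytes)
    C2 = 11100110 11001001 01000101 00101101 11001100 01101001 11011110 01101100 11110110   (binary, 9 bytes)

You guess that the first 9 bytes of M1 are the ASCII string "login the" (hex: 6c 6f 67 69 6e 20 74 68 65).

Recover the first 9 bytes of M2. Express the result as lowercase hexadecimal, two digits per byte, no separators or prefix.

ef99682962625cc942

First, C1 ⊕ C2 = (M1 ⊕ K) ⊕ (M2 ⊕ K) = M1 ⊕ M2, so the key drops out. Then M2 = (M1 ⊕ M2) ⊕ M1 over the first 9 bytes.
byte 0: (65 xor e6) xor 6c = 83 xor 6c = ef
byte 1: (3f xor c9) xor 6f = f6 xor 6f = 99
byte 2: (4a xor 45) xor 67 = 0f xor 67 = 68
byte 3: (6d xor 2d) xor 69 = 40 xor 69 = 29
byte 4: (c0 xor cc) xor 6e = 0c xor 6e = 62
byte 5: (2b xor 69) xor 20 = 42 xor 20 = 62
byte 6: (f6 xor de) xor 74 = 28 xor 74 = 5c
byte 7: (cd xor 6c) xor 68 = a1 xor 68 = c9
byte 8: (d1 xor f6) xor 65 = 27 xor 65 = 42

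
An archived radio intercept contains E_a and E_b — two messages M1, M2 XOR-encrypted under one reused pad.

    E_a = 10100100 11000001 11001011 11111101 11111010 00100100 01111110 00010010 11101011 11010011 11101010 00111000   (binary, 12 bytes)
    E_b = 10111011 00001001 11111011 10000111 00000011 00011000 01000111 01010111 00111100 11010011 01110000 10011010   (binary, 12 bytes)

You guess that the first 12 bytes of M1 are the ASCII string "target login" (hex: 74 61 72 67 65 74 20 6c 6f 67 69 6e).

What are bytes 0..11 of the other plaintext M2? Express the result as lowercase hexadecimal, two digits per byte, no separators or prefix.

6ba9421d9c481929b867f3cc

First, E_a ⊕ E_b = (M1 ⊕ K) ⊕ (M2 ⊕ K) = M1 ⊕ M2, so the key drops out. Then M2 = (M1 ⊕ M2) ⊕ M1 over the first 12 bytes.
byte 0: (a4 ^ bb) ^ 74 = 1f ^ 74 = 6b
byte 1: (c1 ^ 09) ^ 61 = c8 ^ 61 = a9
byte 2: (cb ^ fb) ^ 72 = 30 ^ 72 = 42
byte 3: (fd ^ 87) ^ 67 = 7a ^ 67 = 1d
byte 4: (fa ^ 03) ^ 65 = f9 ^ 65 = 9c
byte 5: (24 ^ 18) ^ 74 = 3c ^ 74 = 48
byte 6: (7e ^ 47) ^ 20 = 39 ^ 20 = 19
byte 7: (12 ^ 57) ^ 6c = 45 ^ 6c = 29
byte 8: (eb ^ 3c) ^ 6f = d7 ^ 6f = b8
byte 9: (d3 ^ d3) ^ 67 = 00 ^ 67 = 67
byte 10: (ea ^ 70) ^ 69 = 9a ^ 69 = f3
byte 11: (38 ^ 9a) ^ 6e = a2 ^ 6e = cc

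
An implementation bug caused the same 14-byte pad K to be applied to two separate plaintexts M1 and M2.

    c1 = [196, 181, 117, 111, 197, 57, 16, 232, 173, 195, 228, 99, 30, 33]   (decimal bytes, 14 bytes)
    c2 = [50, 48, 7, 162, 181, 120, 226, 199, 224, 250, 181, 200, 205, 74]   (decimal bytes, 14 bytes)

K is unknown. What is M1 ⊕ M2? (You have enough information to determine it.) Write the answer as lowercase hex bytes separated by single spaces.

c1 ⊕ c2 = (M1 ⊕ K) ⊕ (M2 ⊕ K) = M1 ⊕ M2 — the shared key cancels under XOR.
byte 0: 196 xor  50 = 246
byte 1: 181 xor  48 = 133
byte 2: 117 xor   7 = 114
byte 3: 111 xor 162 = 205
byte 4: 197 xor 181 = 112
byte 5:  57 xor 120 =  65
byte 6:  16 xor 226 = 242
byte 7: 232 xor 199 =  47
byte 8: 173 xor 224 =  77
byte 9: 195 xor 250 =  57
byte 10: 228 xor 181 =  81
byte 11:  99 xor 200 = 171
byte 12:  30 xor 205 = 211
byte 13:  33 xor  74 = 107

f6 85 72 cd 70 41 f2 2f 4d 39 51 ab d3 6b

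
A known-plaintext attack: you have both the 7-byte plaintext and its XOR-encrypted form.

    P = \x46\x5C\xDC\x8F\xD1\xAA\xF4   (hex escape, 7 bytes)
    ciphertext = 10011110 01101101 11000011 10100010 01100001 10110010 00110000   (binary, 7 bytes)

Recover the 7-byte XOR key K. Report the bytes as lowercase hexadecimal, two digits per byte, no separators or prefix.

Since ciphertext = P ⊕ K, XORing both sides with P gives K = P ⊕ ciphertext.
byte 0:  70 ^ 158 = 216
byte 1:  92 ^ 109 =  49
byte 2: 220 ^ 195 =  31
byte 3: 143 ^ 162 =  45
byte 4: 209 ^  97 = 176
byte 5: 170 ^ 178 =  24
byte 6: 244 ^  48 = 196

d8311f2db018c4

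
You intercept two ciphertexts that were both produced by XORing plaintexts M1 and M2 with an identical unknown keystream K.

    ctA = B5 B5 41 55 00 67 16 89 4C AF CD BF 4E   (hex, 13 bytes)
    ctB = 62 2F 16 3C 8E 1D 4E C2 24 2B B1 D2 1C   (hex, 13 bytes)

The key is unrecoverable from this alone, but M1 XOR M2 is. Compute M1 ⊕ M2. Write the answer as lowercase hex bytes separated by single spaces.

ctA ⊕ ctB = (M1 ⊕ K) ⊕ (M2 ⊕ K) = M1 ⊕ M2 — the shared key cancels under XOR.
byte 0: 10110101 XOR 01100010 = 11010111
byte 1: 10110101 XOR 00101111 = 10011010
byte 2: 01000001 XOR 00010110 = 01010111
byte 3: 01010101 XOR 00111100 = 01101001
byte 4: 00000000 XOR 10001110 = 10001110
byte 5: 01100111 XOR 00011101 = 01111010
byte 6: 00010110 XOR 01001110 = 01011000
byte 7: 10001001 XOR 11000010 = 01001011
byte 8: 01001100 XOR 00100100 = 01101000
byte 9: 10101111 XOR 00101011 = 10000100
byte 10: 11001101 XOR 10110001 = 01111100
byte 11: 10111111 XOR 11010010 = 01101101
byte 12: 01001110 XOR 00011100 = 01010010

d7 9a 57 69 8e 7a 58 4b 68 84 7c 6d 52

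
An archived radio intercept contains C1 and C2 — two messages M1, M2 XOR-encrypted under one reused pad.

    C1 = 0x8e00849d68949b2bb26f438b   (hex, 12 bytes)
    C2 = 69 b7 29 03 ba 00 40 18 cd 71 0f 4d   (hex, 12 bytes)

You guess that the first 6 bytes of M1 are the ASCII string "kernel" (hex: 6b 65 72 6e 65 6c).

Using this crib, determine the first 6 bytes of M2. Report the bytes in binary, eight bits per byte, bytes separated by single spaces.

First, C1 ⊕ C2 = (M1 ⊕ K) ⊕ (M2 ⊕ K) = M1 ⊕ M2, so the key drops out. Then M2 = (M1 ⊕ M2) ⊕ M1 over the first 6 bytes.
byte 0: (8e ⊕ 69) ⊕ 6b = e7 ⊕ 6b = 8c
byte 1: (00 ⊕ b7) ⊕ 65 = b7 ⊕ 65 = d2
byte 2: (84 ⊕ 29) ⊕ 72 = ad ⊕ 72 = df
byte 3: (9d ⊕ 03) ⊕ 6e = 9e ⊕ 6e = f0
byte 4: (68 ⊕ ba) ⊕ 65 = d2 ⊕ 65 = b7
byte 5: (94 ⊕ 00) ⊕ 6c = 94 ⊕ 6c = f8

10001100 11010010 11011111 11110000 10110111 11111000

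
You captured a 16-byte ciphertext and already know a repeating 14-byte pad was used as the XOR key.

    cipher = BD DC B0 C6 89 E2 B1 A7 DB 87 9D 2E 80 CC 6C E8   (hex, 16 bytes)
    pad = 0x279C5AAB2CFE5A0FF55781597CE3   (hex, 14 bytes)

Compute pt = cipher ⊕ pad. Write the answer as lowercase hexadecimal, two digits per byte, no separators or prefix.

The 14-byte key repeats, so the effective keystream is 27 9c 5a ab 2c fe 5a 0f f5 57 81 59 7c e3 27 9c.
byte 0: bd XOR 27 = 9a
byte 1: dc XOR 9c = 40
byte 2: b0 XOR 5a = ea
byte 3: c6 XOR ab = 6d
byte 4: 89 XOR 2c = a5
byte 5: e2 XOR fe = 1c
byte 6: b1 XOR 5a = eb
byte 7: a7 XOR 0f = a8
byte 8: db XOR f5 = 2e
byte 9: 87 XOR 57 = d0
byte 10: 9d XOR 81 = 1c
byte 11: 2e XOR 59 = 77
byte 12: 80 XOR 7c = fc
byte 13: cc XOR e3 = 2f
byte 14: 6c XOR 27 = 4b
byte 15: e8 XOR 9c = 74

9a40ea6da51ceba82ed01c77fc2f4b74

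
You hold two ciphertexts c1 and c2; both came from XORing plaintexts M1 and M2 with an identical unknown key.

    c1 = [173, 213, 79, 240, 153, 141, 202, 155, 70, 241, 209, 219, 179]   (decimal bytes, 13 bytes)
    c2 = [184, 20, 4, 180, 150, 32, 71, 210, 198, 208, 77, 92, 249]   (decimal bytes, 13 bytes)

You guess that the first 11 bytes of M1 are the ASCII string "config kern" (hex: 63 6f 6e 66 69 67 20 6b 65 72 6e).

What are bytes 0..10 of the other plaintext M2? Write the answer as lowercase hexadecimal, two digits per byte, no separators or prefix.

First, c1 ⊕ c2 = (M1 ⊕ K) ⊕ (M2 ⊕ K) = M1 ⊕ M2, so the key drops out. Then M2 = (M1 ⊕ M2) ⊕ M1 over the first 11 bytes.
byte 0: (ad XOR b8) XOR 63 = 15 XOR 63 = 76
byte 1: (d5 XOR 14) XOR 6f = c1 XOR 6f = ae
byte 2: (4f XOR 04) XOR 6e = 4b XOR 6e = 25
byte 3: (f0 XOR b4) XOR 66 = 44 XOR 66 = 22
byte 4: (99 XOR 96) XOR 69 = 0f XOR 69 = 66
byte 5: (8d XOR 20) XOR 67 = ad XOR 67 = ca
byte 6: (ca XOR 47) XOR 20 = 8d XOR 20 = ad
byte 7: (9b XOR d2) XOR 6b = 49 XOR 6b = 22
byte 8: (46 XOR c6) XOR 65 = 80 XOR 65 = e5
byte 9: (f1 XOR d0) XOR 72 = 21 XOR 72 = 53
byte 10: (d1 XOR 4d) XOR 6e = 9c XOR 6e = f2

76ae252266caad22e553f2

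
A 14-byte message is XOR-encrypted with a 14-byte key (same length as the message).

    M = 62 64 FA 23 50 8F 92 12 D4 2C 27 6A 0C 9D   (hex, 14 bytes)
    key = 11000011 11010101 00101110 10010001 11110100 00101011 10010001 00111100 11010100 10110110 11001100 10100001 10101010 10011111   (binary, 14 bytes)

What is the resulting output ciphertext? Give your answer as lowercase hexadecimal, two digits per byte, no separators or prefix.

XOR is its own inverse, so applying the key byte-wise gives the result directly.
byte 0: 62 ⊕ c3 = a1
byte 1: 64 ⊕ d5 = b1
byte 2: fa ⊕ 2e = d4
byte 3: 23 ⊕ 91 = b2
byte 4: 50 ⊕ f4 = a4
byte 5: 8f ⊕ 2b = a4
byte 6: 92 ⊕ 91 = 03
byte 7: 12 ⊕ 3c = 2e
byte 8: d4 ⊕ d4 = 00
byte 9: 2c ⊕ b6 = 9a
byte 10: 27 ⊕ cc = eb
byte 11: 6a ⊕ a1 = cb
byte 12: 0c ⊕ aa = a6
byte 13: 9d ⊕ 9f = 02

a1b1d4b2a4a4032e009aebcba602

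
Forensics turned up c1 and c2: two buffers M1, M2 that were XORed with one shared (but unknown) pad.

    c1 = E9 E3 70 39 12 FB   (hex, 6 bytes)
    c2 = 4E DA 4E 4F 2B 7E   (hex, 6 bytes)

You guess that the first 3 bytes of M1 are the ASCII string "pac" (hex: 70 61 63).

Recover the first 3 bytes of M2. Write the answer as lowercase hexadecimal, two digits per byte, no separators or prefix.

First, c1 ⊕ c2 = (M1 ⊕ K) ⊕ (M2 ⊕ K) = M1 ⊕ M2, so the key drops out. Then M2 = (M1 ⊕ M2) ⊕ M1 over the first 3 bytes.
byte 0: (e9 ⊕ 4e) ⊕ 70 = a7 ⊕ 70 = d7
byte 1: (e3 ⊕ da) ⊕ 61 = 39 ⊕ 61 = 58
byte 2: (70 ⊕ 4e) ⊕ 63 = 3e ⊕ 63 = 5d

d7585d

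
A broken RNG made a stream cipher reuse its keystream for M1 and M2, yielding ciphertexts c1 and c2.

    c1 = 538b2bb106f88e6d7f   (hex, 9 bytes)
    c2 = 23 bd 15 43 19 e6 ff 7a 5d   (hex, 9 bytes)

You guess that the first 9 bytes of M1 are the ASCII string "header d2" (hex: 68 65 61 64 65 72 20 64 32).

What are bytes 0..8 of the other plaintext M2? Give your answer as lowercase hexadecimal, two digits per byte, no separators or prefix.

18535f967a6c517310

First, c1 ⊕ c2 = (M1 ⊕ K) ⊕ (M2 ⊕ K) = M1 ⊕ M2, so the key drops out. Then M2 = (M1 ⊕ M2) ⊕ M1 over the first 9 bytes.
byte 0: (53 XOR 23) XOR 68 = 70 XOR 68 = 18
byte 1: (8b XOR bd) XOR 65 = 36 XOR 65 = 53
byte 2: (2b XOR 15) XOR 61 = 3e XOR 61 = 5f
byte 3: (b1 XOR 43) XOR 64 = f2 XOR 64 = 96
byte 4: (06 XOR 19) XOR 65 = 1f XOR 65 = 7a
byte 5: (f8 XOR e6) XOR 72 = 1e XOR 72 = 6c
byte 6: (8e XOR ff) XOR 20 = 71 XOR 20 = 51
byte 7: (6d XOR 7a) XOR 64 = 17 XOR 64 = 73
byte 8: (7f XOR 5d) XOR 32 = 22 XOR 32 = 10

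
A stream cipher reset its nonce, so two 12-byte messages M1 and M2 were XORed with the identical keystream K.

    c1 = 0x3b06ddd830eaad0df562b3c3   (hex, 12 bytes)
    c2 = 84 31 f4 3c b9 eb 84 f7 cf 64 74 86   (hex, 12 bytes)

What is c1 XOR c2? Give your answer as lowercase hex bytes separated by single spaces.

bf 37 29 e4 89 01 29 fa 3a 06 c7 45

c1 ⊕ c2 = (M1 ⊕ K) ⊕ (M2 ⊕ K) = M1 ⊕ M2 — the shared key cancels under XOR.
byte 0: 00111011 ^ 10000100 = 10111111
byte 1: 00000110 ^ 00110001 = 00110111
byte 2: 11011101 ^ 11110100 = 00101001
byte 3: 11011000 ^ 00111100 = 11100100
byte 4: 00110000 ^ 10111001 = 10001001
byte 5: 11101010 ^ 11101011 = 00000001
byte 6: 10101101 ^ 10000100 = 00101001
byte 7: 00001101 ^ 11110111 = 11111010
byte 8: 11110101 ^ 11001111 = 00111010
byte 9: 01100010 ^ 01100100 = 00000110
byte 10: 10110011 ^ 01110100 = 11000111
byte 11: 11000011 ^ 10000110 = 01000101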